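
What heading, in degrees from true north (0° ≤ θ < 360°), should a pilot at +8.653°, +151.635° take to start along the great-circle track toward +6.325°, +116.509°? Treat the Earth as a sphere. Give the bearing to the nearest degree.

Δλ = 116.509 − 151.635 = -35.126°.
θ = atan2( sin Δλ · cos φ₂ , cos φ₁ · sin φ₂ − sin φ₁ · cos φ₂ · cos Δλ )
  = atan2(-0.57187, -0.01339) = -91.341° → normalised to [0°, 360°): 268.659°.

269°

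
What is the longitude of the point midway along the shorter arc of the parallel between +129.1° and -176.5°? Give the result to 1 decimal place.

+156.3°

Signed shortest Δλ from +129.1° to -176.5° is +54.4°.
Midpoint longitude = +129.1° + (+54.4°)/2 = +129.1° + 27.2° = +156.3°.
(The naïve average (+129.1 + -176.5)/2 = -23.7° is on the wrong side of the globe.)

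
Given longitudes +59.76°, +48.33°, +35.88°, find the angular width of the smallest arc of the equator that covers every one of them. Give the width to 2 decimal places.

23.88°

Sort the longitudes: +35.88°, +48.33°, +59.76°.
Eastward gaps between consecutive values (wrapping around): 12.45°, 11.43°, 336.12°.
Largest gap = 336.12° ⇒ minimal covering band is its complement: 360° − 336.12° = 23.88°.
Band runs from +35.88° eastward to +59.76°.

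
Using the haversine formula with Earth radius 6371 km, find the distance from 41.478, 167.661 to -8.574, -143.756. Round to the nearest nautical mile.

Δλ = -143.756 − 167.661 = -311.417°; wrapped into (−180°, 180°]: 48.583°.
Δφ = -8.574 − 41.478 = -50.052°.
a = sin²(Δφ/2) + cos φ₁ · cos φ₂ · sin²(Δλ/2) = 0.304328.
c = 2·atan2(√a, √(1−a)) = 1.16870 rad → d = 6371·c ≈ 7445.82 km ≈ 4020.42 nmi.

4020 nmi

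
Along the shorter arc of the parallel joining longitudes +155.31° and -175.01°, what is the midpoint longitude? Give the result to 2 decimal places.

+170.15°

Signed shortest Δλ from +155.31° to -175.01° is +29.68°.
Midpoint longitude = +155.31° + (+29.68°)/2 = +155.31° + 14.84° = +170.15°.
(The naïve average (+155.31 + -175.01)/2 = -9.85° is on the wrong side of the globe.)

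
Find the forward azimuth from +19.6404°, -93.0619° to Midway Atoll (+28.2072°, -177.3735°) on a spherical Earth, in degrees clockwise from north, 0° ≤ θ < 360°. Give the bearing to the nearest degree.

295°

Δλ = -177.3735 − -93.0619 = -84.3116°.
θ = atan2( sin Δλ · cos φ₂ , cos φ₁ · sin φ₂ − sin φ₁ · cos φ₂ · cos Δλ )
  = atan2(-0.87690, 0.41580) = -64.631° → normalised to [0°, 360°): 295.369°.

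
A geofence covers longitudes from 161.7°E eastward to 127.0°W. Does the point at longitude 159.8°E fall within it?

No

Band width going east from +161.7° to -127.0°: ((-127.0 − 161.7) mod 360) = 71.3°.
Offset of +159.8° east of the west edge: ((159.8 − 161.7) mod 360) = 358.1°.
358.1° > 71.3° ⇒ outside.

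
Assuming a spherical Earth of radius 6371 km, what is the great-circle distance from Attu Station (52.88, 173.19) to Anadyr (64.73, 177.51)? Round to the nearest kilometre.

Δλ = 177.51 − 173.19 = 4.32°.
Δφ = 64.73 − 52.88 = 11.85°.
a = sin²(Δφ/2) + cos φ₁ · cos φ₂ · sin²(Δλ/2) = 0.011022.
c = 2·atan2(√a, √(1−a)) = 0.21036 rad → d = 6371·c ≈ 1340.18 km.

1340 km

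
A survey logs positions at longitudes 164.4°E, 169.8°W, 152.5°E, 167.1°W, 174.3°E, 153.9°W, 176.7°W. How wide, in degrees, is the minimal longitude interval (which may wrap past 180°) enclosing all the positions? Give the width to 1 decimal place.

Sort the longitudes: -176.7°, -169.8°, -167.1°, -153.9°, +152.5°, +164.4°, +174.3°.
Eastward gaps between consecutive values (wrapping around): 6.9°, 2.7°, 13.2°, 306.4°, 11.9°, 9.9°, 9.0°.
Largest gap = 306.4° ⇒ minimal covering band is its complement: 360° − 306.4° = 53.6°.
Band runs from +152.5° eastward to -153.9°, crossing the antimeridian.

53.6°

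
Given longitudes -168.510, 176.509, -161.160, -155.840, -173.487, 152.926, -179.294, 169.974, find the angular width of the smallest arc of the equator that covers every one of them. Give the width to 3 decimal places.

51.234°

Sort the longitudes: -179.294°, -173.487°, -168.510°, -161.160°, -155.840°, +152.926°, +169.974°, +176.509°.
Eastward gaps between consecutive values (wrapping around): 5.807°, 4.977°, 7.350°, 5.320°, 308.766°, 17.048°, 6.535°, 4.197°.
Largest gap = 308.766° ⇒ minimal covering band is its complement: 360° − 308.766° = 51.234°.
Band runs from +152.926° eastward to -155.840°, crossing the antimeridian.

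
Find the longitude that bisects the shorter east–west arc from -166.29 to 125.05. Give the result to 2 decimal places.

+159.38°

Signed shortest Δλ from -166.29° to +125.05° is -68.66°.
Midpoint longitude = -166.29° + (-68.66°)/2 = -166.29° − 34.33° = -200.62°.
Normalise into (−180°, 180°]: +159.38°.
(The naïve average (-166.29 + +125.05)/2 = -20.62° is on the wrong side of the globe.)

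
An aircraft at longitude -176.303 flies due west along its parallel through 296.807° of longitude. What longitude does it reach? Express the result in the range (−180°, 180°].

-113.110°

Start at -176.303°; shift −296.807° → -473.110°.
-473.110° lies outside (−180°, 180°]; add 360° → -113.110°.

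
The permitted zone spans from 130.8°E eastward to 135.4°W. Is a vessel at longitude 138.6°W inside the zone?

Yes

Band width going east from +130.8° to -135.4°: ((-135.4 − 130.8) mod 360) = 93.8°.
Offset of -138.6° east of the west edge: ((-138.6 − 130.8) mod 360) = 90.6°.
90.6° ≤ 93.8° ⇒ inside.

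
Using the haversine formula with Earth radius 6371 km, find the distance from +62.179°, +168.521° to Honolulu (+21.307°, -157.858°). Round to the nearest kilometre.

Δλ = -157.858 − 168.521 = -326.379°; wrapped into (−180°, 180°]: 33.621°.
Δφ = 21.307 − 62.179 = -40.872°.
a = sin²(Δφ/2) + cos φ₁ · cos φ₂ · sin²(Δλ/2) = 0.158281.
c = 2·atan2(√a, √(1−a)) = 0.81833 rad → d = 6371·c ≈ 5213.61 km.

5214 km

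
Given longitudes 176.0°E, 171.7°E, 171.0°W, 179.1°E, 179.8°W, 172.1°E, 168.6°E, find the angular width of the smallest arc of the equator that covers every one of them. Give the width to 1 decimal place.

Sort the longitudes: -179.8°, -171.0°, +168.6°, +171.7°, +172.1°, +176.0°, +179.1°.
Eastward gaps between consecutive values (wrapping around): 8.8°, 339.6°, 3.1°, 0.4°, 3.9°, 3.1°, 1.1°.
Largest gap = 339.6° ⇒ minimal covering band is its complement: 360° − 339.6° = 20.4°.
Band runs from +168.6° eastward to -171.0°, crossing the antimeridian.

20.4°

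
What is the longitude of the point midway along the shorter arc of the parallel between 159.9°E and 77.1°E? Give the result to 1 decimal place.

Signed shortest Δλ from +159.9° to +77.1° is -82.8°.
Midpoint longitude = +159.9° + (-82.8°)/2 = +159.9° − 41.4° = +118.5°.

118.5°E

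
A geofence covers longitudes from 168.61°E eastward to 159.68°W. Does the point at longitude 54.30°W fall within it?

No

Band width going east from +168.61° to -159.68°: ((-159.68 − 168.61) mod 360) = 31.71°.
Offset of -54.30° east of the west edge: ((-54.30 − 168.61) mod 360) = 137.09°.
137.09° > 31.71° ⇒ outside.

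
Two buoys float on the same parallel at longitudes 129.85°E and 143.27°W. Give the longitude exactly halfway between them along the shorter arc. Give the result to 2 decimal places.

Signed shortest Δλ from +129.85° to -143.27° is +86.88°.
Midpoint longitude = +129.85° + (+86.88°)/2 = +129.85° + 43.44° = +173.29°.
(The naïve average (+129.85 + -143.27)/2 = -6.71° is on the wrong side of the globe.)

173.29°E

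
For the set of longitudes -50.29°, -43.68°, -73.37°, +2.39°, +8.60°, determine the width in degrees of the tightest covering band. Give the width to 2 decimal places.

Sort the longitudes: -73.37°, -50.29°, -43.68°, +2.39°, +8.60°.
Eastward gaps between consecutive values (wrapping around): 23.08°, 6.61°, 46.07°, 6.21°, 278.03°.
Largest gap = 278.03° ⇒ minimal covering band is its complement: 360° − 278.03° = 81.97°.
Band runs from -73.37° eastward to +8.60°.

81.97°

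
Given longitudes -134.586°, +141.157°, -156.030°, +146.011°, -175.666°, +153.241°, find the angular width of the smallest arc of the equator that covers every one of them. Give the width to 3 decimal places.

84.257°

Sort the longitudes: -175.666°, -156.030°, -134.586°, +141.157°, +146.011°, +153.241°.
Eastward gaps between consecutive values (wrapping around): 19.636°, 21.444°, 275.743°, 4.854°, 7.230°, 31.093°.
Largest gap = 275.743° ⇒ minimal covering band is its complement: 360° − 275.743° = 84.257°.
Band runs from +141.157° eastward to -134.586°, crossing the antimeridian.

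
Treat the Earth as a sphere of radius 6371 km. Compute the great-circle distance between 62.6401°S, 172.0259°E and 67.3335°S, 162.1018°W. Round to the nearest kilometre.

1311 km

Δλ = -162.1018 − 172.0259 = -334.1277°; wrapped into (−180°, 180°]: 25.8723°.
Δφ = -67.3335 − -62.6401 = -4.6934°.
a = sin²(Δφ/2) + cos φ₁ · cos φ₂ · sin²(Δλ/2) = 0.010552.
c = 2·atan2(√a, √(1−a)) = 0.20581 rad → d = 6371·c ≈ 1311.23 km.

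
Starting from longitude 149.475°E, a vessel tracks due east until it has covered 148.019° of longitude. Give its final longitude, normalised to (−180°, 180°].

62.506°W

Start at +149.475°; shift +148.019° → +297.494°.
+297.494° lies outside (−180°, 180°]; subtract 360° → -62.506°.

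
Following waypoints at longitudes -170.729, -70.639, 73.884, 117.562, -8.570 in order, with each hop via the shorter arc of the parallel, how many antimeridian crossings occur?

Leg 1: -170.729° → -70.639°, shortest Δλ = 100.09° (east) — does not cross 180°.
Leg 2: -70.639° → +73.884°, shortest Δλ = 144.523° (east) — does not cross 180°.
Leg 3: +73.884° → +117.562°, shortest Δλ = 43.678° (east) — does not cross 180°.
Leg 4: +117.562° → -8.570°, shortest Δλ = -126.132° (west) — does not cross 180°.
Total crossings: 0.

0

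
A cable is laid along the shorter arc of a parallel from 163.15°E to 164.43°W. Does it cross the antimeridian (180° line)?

Naïve |-164.43 − 163.15| = 327.58° > 180°, so the shorter arc goes the other way round — across 180°.
Signed shortest Δλ = ((-164.43 − 163.15 + 180) mod 360) − 180 = 32.42°.
Going east by 32.42° from +163.15° passes through 180° before reaching -164.43°.

Yes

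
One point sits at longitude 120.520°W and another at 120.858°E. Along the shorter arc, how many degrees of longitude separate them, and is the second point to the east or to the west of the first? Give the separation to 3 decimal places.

Raw difference: 120.858 − -120.520 = 241.378°.
Normalise into (−180°, 180°]: 241.378° − 360° = -118.622°.
Negative ⇒ the second point lies to the west; separation 118.622°.

118.622° west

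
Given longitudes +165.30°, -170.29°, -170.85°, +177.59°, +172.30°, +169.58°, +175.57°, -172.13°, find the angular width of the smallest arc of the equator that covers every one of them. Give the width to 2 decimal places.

Sort the longitudes: -172.13°, -170.85°, -170.29°, +165.30°, +169.58°, +172.30°, +175.57°, +177.59°.
Eastward gaps between consecutive values (wrapping around): 1.28°, 0.56°, 335.59°, 4.28°, 2.72°, 3.27°, 2.02°, 10.28°.
Largest gap = 335.59° ⇒ minimal covering band is its complement: 360° − 335.59° = 24.41°.
Band runs from +165.30° eastward to -170.29°, crossing the antimeridian.

24.41°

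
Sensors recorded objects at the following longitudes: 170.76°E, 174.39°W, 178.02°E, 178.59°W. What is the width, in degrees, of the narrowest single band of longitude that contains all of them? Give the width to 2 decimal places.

14.85°

Sort the longitudes: -178.59°, -174.39°, +170.76°, +178.02°.
Eastward gaps between consecutive values (wrapping around): 4.20°, 345.15°, 7.26°, 3.39°.
Largest gap = 345.15° ⇒ minimal covering band is its complement: 360° − 345.15° = 14.85°.
Band runs from +170.76° eastward to -174.39°, crossing the antimeridian.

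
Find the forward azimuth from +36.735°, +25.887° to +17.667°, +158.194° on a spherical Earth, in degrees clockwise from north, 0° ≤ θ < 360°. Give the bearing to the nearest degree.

Δλ = 158.194 − 25.887 = 132.307°.
θ = atan2( sin Δλ · cos φ₂ , cos φ₁ · sin φ₂ − sin φ₁ · cos φ₂ · cos Δλ )
  = atan2(0.70467, 0.62682) = 48.346° → normalised to [0°, 360°): 48.346°.

48°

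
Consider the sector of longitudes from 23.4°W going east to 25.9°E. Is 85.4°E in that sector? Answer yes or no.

No

Band width going east from -23.4° to +25.9°: ((25.9 − -23.4) mod 360) = 49.3°.
Offset of +85.4° east of the west edge: ((85.4 − -23.4) mod 360) = 108.8°.
108.8° > 49.3° ⇒ outside.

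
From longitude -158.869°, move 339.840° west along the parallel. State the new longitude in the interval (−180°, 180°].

Start at -158.869°; shift −339.840° → -498.709°.
-498.709° lies outside (−180°, 180°]; add 360° → -138.709°.

-138.709°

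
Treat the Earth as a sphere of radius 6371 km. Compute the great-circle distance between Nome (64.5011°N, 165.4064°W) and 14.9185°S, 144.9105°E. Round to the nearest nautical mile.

5277 nmi

Δλ = 144.9105 − -165.4064 = 310.3169°; wrapped into (−180°, 180°]: -49.6831°.
Δφ = -14.9185 − 64.5011 = -79.4196°.
a = sin²(Δφ/2) + cos φ₁ · cos φ₂ · sin²(Δλ/2) = 0.481610.
c = 2·atan2(√a, √(1−a)) = 1.53401 rad → d = 6371·c ≈ 9773.17 km ≈ 5277.09 nmi.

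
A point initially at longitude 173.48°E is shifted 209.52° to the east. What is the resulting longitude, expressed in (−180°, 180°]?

23.00°E

Start at +173.48°; shift +209.52° → +383.00°.
+383.00° lies outside (−180°, 180°]; subtract 360° → +23.00°.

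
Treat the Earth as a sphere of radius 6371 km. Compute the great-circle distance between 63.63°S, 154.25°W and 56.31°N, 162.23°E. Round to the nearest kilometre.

13847 km

Δλ = 162.23 − -154.25 = 316.48°; wrapped into (−180°, 180°]: -43.52°.
Δφ = 56.31 − -63.63 = 119.94°.
a = sin²(Δφ/2) + cos φ₁ · cos φ₂ · sin²(Δλ/2) = 0.783407.
c = 2·atan2(√a, √(1−a)) = 2.17343 rad → d = 6371·c ≈ 13846.92 km.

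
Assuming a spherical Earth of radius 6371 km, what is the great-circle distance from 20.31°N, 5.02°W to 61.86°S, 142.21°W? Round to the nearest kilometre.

14354 km

Δλ = -142.21 − -5.02 = -137.19°.
Δφ = -61.86 − 20.31 = -82.17°.
a = sin²(Δφ/2) + cos φ₁ · cos φ₂ · sin²(Δλ/2) = 0.815276.
c = 2·atan2(√a, √(1−a)) = 2.25306 rad → d = 6371·c ≈ 14354.25 km.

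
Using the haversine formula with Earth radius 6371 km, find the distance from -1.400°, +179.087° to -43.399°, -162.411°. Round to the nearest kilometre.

Δλ = -162.411 − 179.087 = -341.498°; wrapped into (−180°, 180°]: 18.502°.
Δφ = -43.399 − -1.400 = -41.999°.
a = sin²(Δφ/2) + cos φ₁ · cos φ₂ · sin²(Δλ/2) = 0.147194.
c = 2·atan2(√a, √(1−a)) = 0.78751 rad → d = 6371·c ≈ 5017.22 km.

5017 km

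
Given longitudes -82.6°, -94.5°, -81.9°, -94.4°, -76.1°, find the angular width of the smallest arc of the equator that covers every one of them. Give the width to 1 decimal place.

18.4°

Sort the longitudes: -94.5°, -94.4°, -82.6°, -81.9°, -76.1°.
Eastward gaps between consecutive values (wrapping around): 0.1°, 11.8°, 0.7°, 5.8°, 341.6°.
Largest gap = 341.6° ⇒ minimal covering band is its complement: 360° − 341.6° = 18.4°.
Band runs from -94.5° eastward to -76.1°.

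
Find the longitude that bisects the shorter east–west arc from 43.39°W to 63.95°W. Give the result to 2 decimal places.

Signed shortest Δλ from -43.39° to -63.95° is -20.56°.
Midpoint longitude = -43.39° + (-20.56°)/2 = -43.39° − 10.28° = -53.67°.

53.67°W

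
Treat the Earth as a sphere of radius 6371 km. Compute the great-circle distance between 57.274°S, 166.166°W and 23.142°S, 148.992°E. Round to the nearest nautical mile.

Δλ = 148.992 − -166.166 = 315.158°; wrapped into (−180°, 180°]: -44.842°.
Δφ = -23.142 − -57.274 = 34.132°.
a = sin²(Δφ/2) + cos φ₁ · cos φ₂ · sin²(Δλ/2) = 0.158444.
c = 2·atan2(√a, √(1−a)) = 0.81878 rad → d = 6371·c ≈ 5216.45 km ≈ 2816.66 nmi.

2817 nmi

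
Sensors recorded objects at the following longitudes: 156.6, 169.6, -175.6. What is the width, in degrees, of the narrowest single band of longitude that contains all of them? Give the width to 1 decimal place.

27.8°

Sort the longitudes: -175.6°, +156.6°, +169.6°.
Eastward gaps between consecutive values (wrapping around): 332.2°, 13.0°, 14.8°.
Largest gap = 332.2° ⇒ minimal covering band is its complement: 360° − 332.2° = 27.8°.
Band runs from +156.6° eastward to -175.6°, crossing the antimeridian.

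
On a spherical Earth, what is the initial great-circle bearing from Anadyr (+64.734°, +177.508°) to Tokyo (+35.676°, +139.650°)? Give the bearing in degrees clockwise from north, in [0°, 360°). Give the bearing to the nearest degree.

Δλ = 139.650 − 177.508 = -37.858°.
θ = atan2( sin Δλ · cos φ₂ , cos φ₁ · sin φ₂ − sin φ₁ · cos φ₂ · cos Δλ )
  = atan2(-0.49853, -0.33108) = -123.589° → normalised to [0°, 360°): 236.411°.

236°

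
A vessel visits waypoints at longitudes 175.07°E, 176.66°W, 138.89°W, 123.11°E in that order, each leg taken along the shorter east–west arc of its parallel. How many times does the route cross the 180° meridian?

2

Leg 1: +175.07° → -176.66°, shortest Δλ = 8.27° (east) — crosses 180°.
Leg 2: -176.66° → -138.89°, shortest Δλ = 37.77° (east) — does not cross 180°.
Leg 3: -138.89° → +123.11°, shortest Δλ = -98.0° (west) — crosses 180°.
Total crossings: 2.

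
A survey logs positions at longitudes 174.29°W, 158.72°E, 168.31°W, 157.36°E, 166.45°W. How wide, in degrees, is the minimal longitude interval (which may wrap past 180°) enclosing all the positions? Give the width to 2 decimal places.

36.19°

Sort the longitudes: -174.29°, -168.31°, -166.45°, +157.36°, +158.72°.
Eastward gaps between consecutive values (wrapping around): 5.98°, 1.86°, 323.81°, 1.36°, 26.99°.
Largest gap = 323.81° ⇒ minimal covering band is its complement: 360° − 323.81° = 36.19°.
Band runs from +157.36° eastward to -166.45°, crossing the antimeridian.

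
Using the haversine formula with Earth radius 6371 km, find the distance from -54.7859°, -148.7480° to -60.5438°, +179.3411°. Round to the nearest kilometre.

1980 km

Δλ = 179.3411 − -148.7480 = 328.0891°; wrapped into (−180°, 180°]: -31.9109°.
Δφ = -60.5438 − -54.7859 = -5.7579°.
a = sin²(Δφ/2) + cos φ₁ · cos φ₂ · sin²(Δλ/2) = 0.023950.
c = 2·atan2(√a, √(1−a)) = 0.31076 rad → d = 6371·c ≈ 1979.88 km.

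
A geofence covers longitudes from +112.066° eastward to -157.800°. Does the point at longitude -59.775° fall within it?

No

Band width going east from +112.066° to -157.800°: ((-157.800 − 112.066) mod 360) = 90.134°.
Offset of -59.775° east of the west edge: ((-59.775 − 112.066) mod 360) = 188.159°.
188.159° > 90.134° ⇒ outside.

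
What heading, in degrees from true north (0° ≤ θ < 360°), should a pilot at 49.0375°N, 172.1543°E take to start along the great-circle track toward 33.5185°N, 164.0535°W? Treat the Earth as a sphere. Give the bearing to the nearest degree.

122°

Δλ = -164.0535 − 172.1543 = -336.2078°; wrapped into (−180°, 180°]: 23.7922°.
θ = atan2( sin Δλ · cos φ₂ , cos φ₁ · sin φ₂ − sin φ₁ · cos φ₂ · cos Δλ )
  = atan2(0.33633, -0.21405) = 122.474° → normalised to [0°, 360°): 122.474°.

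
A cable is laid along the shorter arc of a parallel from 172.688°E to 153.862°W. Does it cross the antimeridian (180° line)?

Naïve |-153.862 − 172.688| = 326.55° > 180°, so the shorter arc goes the other way round — across 180°.
Signed shortest Δλ = ((-153.862 − 172.688 + 180) mod 360) − 180 = 33.45°.
Going east by 33.45° from +172.688° passes through 180° before reaching -153.862°.

Yes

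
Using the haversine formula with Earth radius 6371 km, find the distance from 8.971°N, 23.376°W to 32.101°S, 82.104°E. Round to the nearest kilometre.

Δλ = 82.104 − -23.376 = 105.480°.
Δφ = -32.101 − 8.971 = -41.072°.
a = sin²(Δφ/2) + cos φ₁ · cos φ₂ · sin²(Δλ/2) = 0.653098.
c = 2·atan2(√a, √(1−a)) = 1.88199 rad → d = 6371·c ≈ 11990.16 km.

11990 km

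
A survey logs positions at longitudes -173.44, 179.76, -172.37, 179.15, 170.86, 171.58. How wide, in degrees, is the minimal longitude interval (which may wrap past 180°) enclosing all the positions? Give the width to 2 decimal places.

16.77°

Sort the longitudes: -173.44°, -172.37°, +170.86°, +171.58°, +179.15°, +179.76°.
Eastward gaps between consecutive values (wrapping around): 1.07°, 343.23°, 0.72°, 7.57°, 0.61°, 6.80°.
Largest gap = 343.23° ⇒ minimal covering band is its complement: 360° − 343.23° = 16.77°.
Band runs from +170.86° eastward to -172.37°, crossing the antimeridian.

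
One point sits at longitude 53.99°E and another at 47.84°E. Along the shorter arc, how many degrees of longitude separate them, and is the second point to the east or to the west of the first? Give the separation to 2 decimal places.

6.15° west

Raw difference: 47.84 − 53.99 = -6.15°.
Normalise into (−180°, 180°]: -6.15° stays -6.15°.
Negative ⇒ the second point lies to the west; separation 6.15°.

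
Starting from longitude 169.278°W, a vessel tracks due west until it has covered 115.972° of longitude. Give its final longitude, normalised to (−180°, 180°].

Start at -169.278°; shift −115.972° → -285.250°.
-285.250° lies outside (−180°, 180°]; add 360° → +74.750°.

74.750°E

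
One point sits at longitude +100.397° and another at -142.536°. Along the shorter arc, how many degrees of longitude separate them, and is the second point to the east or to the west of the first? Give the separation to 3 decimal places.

117.067° east

Raw difference: -142.536 − 100.397 = -242.933°.
Normalise into (−180°, 180°]: -242.933° + 360° = 117.067°.
Positive ⇒ the second point lies to the east; separation 117.067°.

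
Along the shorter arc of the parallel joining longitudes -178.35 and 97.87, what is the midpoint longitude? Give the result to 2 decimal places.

Signed shortest Δλ from -178.35° to +97.87° is -83.78°.
Midpoint longitude = -178.35° + (-83.78°)/2 = -178.35° − 41.89° = -220.24°.
Normalise into (−180°, 180°]: +139.76°.
(The naïve average (-178.35 + +97.87)/2 = -40.24° is on the wrong side of the globe.)

+139.76°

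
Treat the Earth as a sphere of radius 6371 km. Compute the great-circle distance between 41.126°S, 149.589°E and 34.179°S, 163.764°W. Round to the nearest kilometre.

4128 km

Δλ = -163.764 − 149.589 = -313.353°; wrapped into (−180°, 180°]: 46.647°.
Δφ = -34.179 − -41.126 = 6.947°.
a = sin²(Δφ/2) + cos φ₁ · cos φ₂ · sin²(Δλ/2) = 0.101355.
c = 2·atan2(√a, √(1−a)) = 0.64800 rad → d = 6371·c ≈ 4128.43 km.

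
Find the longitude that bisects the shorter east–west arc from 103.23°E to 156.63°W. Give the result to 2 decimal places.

153.30°E

Signed shortest Δλ from +103.23° to -156.63° is +100.14°.
Midpoint longitude = +103.23° + (+100.14°)/2 = +103.23° + 50.07° = +153.30°.
(The naïve average (+103.23 + -156.63)/2 = -26.7° is on the wrong side of the globe.)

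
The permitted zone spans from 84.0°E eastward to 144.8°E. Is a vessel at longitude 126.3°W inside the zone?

No

Band width going east from +84.0° to +144.8°: ((144.8 − 84.0) mod 360) = 60.8°.
Offset of -126.3° east of the west edge: ((-126.3 − 84.0) mod 360) = 149.7°.
149.7° > 60.8° ⇒ outside.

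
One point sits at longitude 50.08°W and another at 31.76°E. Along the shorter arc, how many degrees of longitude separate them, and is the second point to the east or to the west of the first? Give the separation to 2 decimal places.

81.84° east

Raw difference: 31.76 − -50.08 = 81.84°.
Normalise into (−180°, 180°]: 81.84° stays 81.84°.
Positive ⇒ the second point lies to the east; separation 81.84°.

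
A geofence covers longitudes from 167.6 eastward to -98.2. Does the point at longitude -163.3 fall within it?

Band width going east from +167.6° to -98.2°: ((-98.2 − 167.6) mod 360) = 94.2°.
Offset of -163.3° east of the west edge: ((-163.3 − 167.6) mod 360) = 29.1°.
29.1° ≤ 94.2° ⇒ inside.

Yes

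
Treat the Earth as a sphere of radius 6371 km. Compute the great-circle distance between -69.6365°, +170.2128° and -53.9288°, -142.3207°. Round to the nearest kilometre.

Δλ = -142.3207 − 170.2128 = -312.5335°; wrapped into (−180°, 180°]: 47.4665°.
Δφ = -53.9288 − -69.6365 = 15.7077°.
a = sin²(Δφ/2) + cos φ₁ · cos φ₂ · sin²(Δλ/2) = 0.051861.
c = 2·atan2(√a, √(1−a)) = 0.45949 rad → d = 6371·c ≈ 2927.43 km.

2927 km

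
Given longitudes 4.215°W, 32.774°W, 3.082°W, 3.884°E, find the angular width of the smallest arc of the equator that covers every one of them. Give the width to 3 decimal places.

Sort the longitudes: -32.774°, -4.215°, -3.082°, +3.884°.
Eastward gaps between consecutive values (wrapping around): 28.559°, 1.133°, 6.966°, 323.342°.
Largest gap = 323.342° ⇒ minimal covering band is its complement: 360° − 323.342° = 36.658°.
Band runs from -32.774° eastward to +3.884°.

36.658°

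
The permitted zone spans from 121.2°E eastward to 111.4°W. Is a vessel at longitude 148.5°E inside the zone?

Yes

Band width going east from +121.2° to -111.4°: ((-111.4 − 121.2) mod 360) = 127.4°.
Offset of +148.5° east of the west edge: ((148.5 − 121.2) mod 360) = 27.3°.
27.3° ≤ 127.4° ⇒ inside.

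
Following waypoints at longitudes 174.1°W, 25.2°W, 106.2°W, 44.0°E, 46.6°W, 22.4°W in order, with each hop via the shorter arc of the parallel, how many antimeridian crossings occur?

Leg 1: -174.1° → -25.2°, shortest Δλ = 148.9° (east) — does not cross 180°.
Leg 2: -25.2° → -106.2°, shortest Δλ = -81.0° (west) — does not cross 180°.
Leg 3: -106.2° → +44.0°, shortest Δλ = 150.2° (east) — does not cross 180°.
Leg 4: +44.0° → -46.6°, shortest Δλ = -90.6° (west) — does not cross 180°.
Leg 5: -46.6° → -22.4°, shortest Δλ = 24.2° (east) — does not cross 180°.
Total crossings: 0.

0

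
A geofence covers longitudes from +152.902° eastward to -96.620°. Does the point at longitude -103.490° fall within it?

Yes

Band width going east from +152.902° to -96.620°: ((-96.620 − 152.902) mod 360) = 110.478°.
Offset of -103.490° east of the west edge: ((-103.490 − 152.902) mod 360) = 103.608°.
103.608° ≤ 110.478° ⇒ inside.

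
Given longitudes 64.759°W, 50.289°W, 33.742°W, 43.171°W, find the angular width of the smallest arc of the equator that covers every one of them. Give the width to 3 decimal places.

31.017°

Sort the longitudes: -64.759°, -50.289°, -43.171°, -33.742°.
Eastward gaps between consecutive values (wrapping around): 14.470°, 7.118°, 9.429°, 328.983°.
Largest gap = 328.983° ⇒ minimal covering band is its complement: 360° − 328.983° = 31.017°.
Band runs from -64.759° eastward to -33.742°.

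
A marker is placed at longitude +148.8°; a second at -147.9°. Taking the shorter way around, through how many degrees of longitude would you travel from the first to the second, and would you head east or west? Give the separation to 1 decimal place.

63.3° east

Raw difference: -147.9 − 148.8 = -296.7°.
Normalise into (−180°, 180°]: -296.7° + 360° = 63.3°.
Positive ⇒ the second point lies to the east; separation 63.3°.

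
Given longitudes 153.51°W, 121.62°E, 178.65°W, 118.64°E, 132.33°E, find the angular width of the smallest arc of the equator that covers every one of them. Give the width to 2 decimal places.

Sort the longitudes: -178.65°, -153.51°, +118.64°, +121.62°, +132.33°.
Eastward gaps between consecutive values (wrapping around): 25.14°, 272.15°, 2.98°, 10.71°, 49.02°.
Largest gap = 272.15° ⇒ minimal covering band is its complement: 360° − 272.15° = 87.85°.
Band runs from +118.64° eastward to -153.51°, crossing the antimeridian.

87.85°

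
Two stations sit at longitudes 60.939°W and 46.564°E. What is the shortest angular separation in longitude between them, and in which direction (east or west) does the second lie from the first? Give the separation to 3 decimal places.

107.503° east

Raw difference: 46.564 − -60.939 = 107.503°.
Normalise into (−180°, 180°]: 107.503° stays 107.503°.
Positive ⇒ the second point lies to the east; separation 107.503°.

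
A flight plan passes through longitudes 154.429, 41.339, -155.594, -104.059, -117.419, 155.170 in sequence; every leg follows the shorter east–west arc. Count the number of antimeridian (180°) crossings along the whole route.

2

Leg 1: +154.429° → +41.339°, shortest Δλ = -113.09° (west) — does not cross 180°.
Leg 2: +41.339° → -155.594°, shortest Δλ = 163.067° (east) — crosses 180°.
Leg 3: -155.594° → -104.059°, shortest Δλ = 51.535° (east) — does not cross 180°.
Leg 4: -104.059° → -117.419°, shortest Δλ = -13.36° (west) — does not cross 180°.
Leg 5: -117.419° → +155.170°, shortest Δλ = -87.411° (west) — crosses 180°.
Total crossings: 2.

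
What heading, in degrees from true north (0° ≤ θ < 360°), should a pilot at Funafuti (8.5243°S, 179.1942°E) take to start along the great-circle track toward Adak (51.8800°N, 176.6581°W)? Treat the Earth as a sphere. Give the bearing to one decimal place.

Δλ = -176.6581 − 179.1942 = -355.8523°; wrapped into (−180°, 180°]: 4.1477°.
θ = atan2( sin Δλ · cos φ₂ , cos φ₁ · sin φ₂ − sin φ₁ · cos φ₂ · cos Δλ )
  = atan2(0.04465, 0.86929) = 2.940° → normalised to [0°, 360°): 2.940°.

2.9°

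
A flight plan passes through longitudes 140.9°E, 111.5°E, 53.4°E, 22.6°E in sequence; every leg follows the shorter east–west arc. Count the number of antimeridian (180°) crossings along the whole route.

0

Leg 1: +140.9° → +111.5°, shortest Δλ = -29.4° (west) — does not cross 180°.
Leg 2: +111.5° → +53.4°, shortest Δλ = -58.1° (west) — does not cross 180°.
Leg 3: +53.4° → +22.6°, shortest Δλ = -30.8° (west) — does not cross 180°.
Total crossings: 0.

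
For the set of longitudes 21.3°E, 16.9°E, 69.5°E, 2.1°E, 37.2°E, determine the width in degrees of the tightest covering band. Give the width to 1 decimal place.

67.4°

Sort the longitudes: +2.1°, +16.9°, +21.3°, +37.2°, +69.5°.
Eastward gaps between consecutive values (wrapping around): 14.8°, 4.4°, 15.9°, 32.3°, 292.6°.
Largest gap = 292.6° ⇒ minimal covering band is its complement: 360° − 292.6° = 67.4°.
Band runs from +2.1° eastward to +69.5°.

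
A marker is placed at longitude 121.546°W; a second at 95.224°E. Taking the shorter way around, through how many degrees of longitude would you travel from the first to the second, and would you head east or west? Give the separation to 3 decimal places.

143.230° west

Raw difference: 95.224 − -121.546 = 216.77°.
Normalise into (−180°, 180°]: 216.77° − 360° = -143.23°.
Negative ⇒ the second point lies to the west; separation 143.230°.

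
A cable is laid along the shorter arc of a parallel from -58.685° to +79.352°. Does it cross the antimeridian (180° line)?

No

Signed shortest Δλ = ((79.352 − -58.685 + 180) mod 360) − 180 = 138.037°.
Going east by 138.037° from -58.685° reaches +79.352° without touching 180°.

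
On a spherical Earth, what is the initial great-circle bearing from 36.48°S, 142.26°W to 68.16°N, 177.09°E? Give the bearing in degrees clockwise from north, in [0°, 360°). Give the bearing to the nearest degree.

Δλ = 177.09 − -142.26 = 319.35°; wrapped into (−180°, 180°]: -40.65°.
θ = atan2( sin Δλ · cos φ₂ , cos φ₁ · sin φ₂ − sin φ₁ · cos φ₂ · cos Δλ )
  = atan2(-0.24234, 0.91416) = -14.848° → normalised to [0°, 360°): 345.152°.

345°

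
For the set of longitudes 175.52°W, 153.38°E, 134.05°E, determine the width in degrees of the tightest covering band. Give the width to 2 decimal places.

50.43°

Sort the longitudes: -175.52°, +134.05°, +153.38°.
Eastward gaps between consecutive values (wrapping around): 309.57°, 19.33°, 31.10°.
Largest gap = 309.57° ⇒ minimal covering band is its complement: 360° − 309.57° = 50.43°.
Band runs from +134.05° eastward to -175.52°, crossing the antimeridian.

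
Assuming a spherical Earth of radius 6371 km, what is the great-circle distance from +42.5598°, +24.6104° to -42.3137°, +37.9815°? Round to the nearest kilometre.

9532 km

Δλ = 37.9815 − 24.6104 = 13.3711°.
Δφ = -42.3137 − 42.5598 = -84.8735°.
a = sin²(Δφ/2) + cos φ₁ · cos φ₂ · sin²(Δλ/2) = 0.462705.
c = 2·atan2(√a, √(1−a)) = 1.49614 rad → d = 6371·c ≈ 9531.89 km.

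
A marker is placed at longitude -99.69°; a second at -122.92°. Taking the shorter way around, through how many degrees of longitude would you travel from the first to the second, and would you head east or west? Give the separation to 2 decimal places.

23.23° west

Raw difference: -122.92 − -99.69 = -23.23°.
Normalise into (−180°, 180°]: -23.23° stays -23.23°.
Negative ⇒ the second point lies to the west; separation 23.23°.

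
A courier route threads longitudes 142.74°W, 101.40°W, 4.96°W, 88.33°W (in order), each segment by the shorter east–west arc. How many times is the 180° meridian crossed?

0

Leg 1: -142.74° → -101.40°, shortest Δλ = 41.34° (east) — does not cross 180°.
Leg 2: -101.40° → -4.96°, shortest Δλ = 96.44° (east) — does not cross 180°.
Leg 3: -4.96° → -88.33°, shortest Δλ = -83.37° (west) — does not cross 180°.
Total crossings: 0.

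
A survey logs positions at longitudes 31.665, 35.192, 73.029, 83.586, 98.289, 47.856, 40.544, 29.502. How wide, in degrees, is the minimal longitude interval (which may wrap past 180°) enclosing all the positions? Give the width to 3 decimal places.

68.787°

Sort the longitudes: +29.502°, +31.665°, +35.192°, +40.544°, +47.856°, +73.029°, +83.586°, +98.289°.
Eastward gaps between consecutive values (wrapping around): 2.163°, 3.527°, 5.352°, 7.312°, 25.173°, 10.557°, 14.703°, 291.213°.
Largest gap = 291.213° ⇒ minimal covering band is its complement: 360° − 291.213° = 68.787°.
Band runs from +29.502° eastward to +98.289°.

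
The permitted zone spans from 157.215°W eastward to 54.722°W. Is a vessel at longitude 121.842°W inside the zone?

Band width going east from -157.215° to -54.722°: ((-54.722 − -157.215) mod 360) = 102.493°.
Offset of -121.842° east of the west edge: ((-121.842 − -157.215) mod 360) = 35.373°.
35.373° ≤ 102.493° ⇒ inside.

Yes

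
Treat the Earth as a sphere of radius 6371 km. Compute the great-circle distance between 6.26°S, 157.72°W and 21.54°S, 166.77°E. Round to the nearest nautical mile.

Δλ = 166.77 − -157.72 = 324.49°; wrapped into (−180°, 180°]: -35.51°.
Δφ = -21.54 − -6.26 = -15.28°.
a = sin²(Δφ/2) + cos φ₁ · cos φ₂ · sin²(Δλ/2) = 0.103658.
c = 2·atan2(√a, √(1−a)) = 0.65560 rad → d = 6371·c ≈ 4176.81 km ≈ 2255.30 nmi.

2255 nmi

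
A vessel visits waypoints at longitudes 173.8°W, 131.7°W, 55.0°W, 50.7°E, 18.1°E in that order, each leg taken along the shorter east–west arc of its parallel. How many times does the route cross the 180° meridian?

0

Leg 1: -173.8° → -131.7°, shortest Δλ = 42.1° (east) — does not cross 180°.
Leg 2: -131.7° → -55.0°, shortest Δλ = 76.7° (east) — does not cross 180°.
Leg 3: -55.0° → +50.7°, shortest Δλ = 105.7° (east) — does not cross 180°.
Leg 4: +50.7° → +18.1°, shortest Δλ = -32.6° (west) — does not cross 180°.
Total crossings: 0.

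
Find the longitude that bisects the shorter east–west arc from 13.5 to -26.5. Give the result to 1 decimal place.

-6.5°

Signed shortest Δλ from +13.5° to -26.5° is -40.0°.
Midpoint longitude = +13.5° + (-40.0°)/2 = +13.5° − 20.0° = -6.5°.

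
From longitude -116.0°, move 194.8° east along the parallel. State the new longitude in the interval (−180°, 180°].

+78.8°

Start at -116.0°; shift +194.8° → +78.8°.
+78.8° already lies in (−180°, 180°].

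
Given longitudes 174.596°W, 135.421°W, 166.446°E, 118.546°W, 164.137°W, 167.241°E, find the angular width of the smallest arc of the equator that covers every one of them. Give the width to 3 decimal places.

Sort the longitudes: -174.596°, -164.137°, -135.421°, -118.546°, +166.446°, +167.241°.
Eastward gaps between consecutive values (wrapping around): 10.459°, 28.716°, 16.875°, 284.992°, 0.795°, 18.163°.
Largest gap = 284.992° ⇒ minimal covering band is its complement: 360° − 284.992° = 75.008°.
Band runs from +166.446° eastward to -118.546°, crossing the antimeridian.

75.008°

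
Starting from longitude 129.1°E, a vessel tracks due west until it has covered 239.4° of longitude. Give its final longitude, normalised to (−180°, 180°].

Start at +129.1°; shift −239.4° → -110.3°.
-110.3° already lies in (−180°, 180°].

110.3°W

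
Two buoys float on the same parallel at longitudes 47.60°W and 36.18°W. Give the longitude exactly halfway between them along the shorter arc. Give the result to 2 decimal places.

Signed shortest Δλ from -47.60° to -36.18° is +11.42°.
Midpoint longitude = -47.60° + (+11.42°)/2 = -47.60° + 5.71° = -41.89°.

41.89°W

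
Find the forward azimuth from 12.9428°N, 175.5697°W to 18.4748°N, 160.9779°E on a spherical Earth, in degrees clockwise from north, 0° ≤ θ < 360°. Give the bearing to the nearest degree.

287°

Δλ = 160.9779 − -175.5697 = 336.5476°; wrapped into (−180°, 180°]: -23.4524°.
θ = atan2( sin Δλ · cos φ₂ , cos φ₁ · sin φ₂ − sin φ₁ · cos φ₂ · cos Δλ )
  = atan2(-0.37748, 0.11395) = -73.202° → normalised to [0°, 360°): 286.798°.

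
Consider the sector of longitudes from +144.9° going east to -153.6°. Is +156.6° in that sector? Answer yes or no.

Yes

Band width going east from +144.9° to -153.6°: ((-153.6 − 144.9) mod 360) = 61.5°.
Offset of +156.6° east of the west edge: ((156.6 − 144.9) mod 360) = 11.7°.
11.7° ≤ 61.5° ⇒ inside.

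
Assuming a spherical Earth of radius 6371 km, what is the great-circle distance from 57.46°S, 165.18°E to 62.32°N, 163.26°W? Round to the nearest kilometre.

Δλ = -163.26 − 165.18 = -328.44°; wrapped into (−180°, 180°]: 31.56°.
Δφ = 62.32 − -57.46 = 119.78°.
a = sin²(Δφ/2) + cos φ₁ · cos φ₂ · sin²(Δλ/2) = 0.766814.
c = 2·atan2(√a, √(1−a)) = 2.13368 rad → d = 6371·c ≈ 13593.68 km.

13594 km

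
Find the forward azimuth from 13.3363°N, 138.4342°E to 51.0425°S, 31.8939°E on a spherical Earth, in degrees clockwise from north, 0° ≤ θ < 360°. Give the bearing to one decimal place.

Δλ = 31.8939 − 138.4342 = -106.5403°.
θ = atan2( sin Δλ · cos φ₂ , cos φ₁ · sin φ₂ − sin φ₁ · cos φ₂ · cos Δλ )
  = atan2(-0.60273, -0.71535) = -139.884° → normalised to [0°, 360°): 220.116°.

220.1°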